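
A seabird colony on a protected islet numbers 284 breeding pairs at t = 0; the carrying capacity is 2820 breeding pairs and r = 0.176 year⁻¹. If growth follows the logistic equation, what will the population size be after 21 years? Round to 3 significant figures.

A = (K − N₀)/N₀ = (2820 − 284)/284 = 8.9296.
N(t) = K/(1 + A·e^(−rt)) = 2820/(1 + 8.9296×e^(−0.176×21)).
e^(−3.696) = 0.024823; denominator = 1 + 8.9296×0.024823 = 1.2217.
N = 2820/1.2217 = 2308.34.

2310 breeding pairs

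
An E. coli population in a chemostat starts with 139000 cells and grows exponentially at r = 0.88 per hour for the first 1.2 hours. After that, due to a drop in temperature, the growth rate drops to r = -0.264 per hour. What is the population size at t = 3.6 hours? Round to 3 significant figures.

212000 cells

Phase 1: N(1.2) = 139000·e^(0.88×1.2) = 139000·e^1.056 = 399604.
Phase 2 runs for 3.6 − 1.2 = 2.4 hours at r = -0.264.
N(3.6) = 399604·e^(-0.264×2.4) = 399604·e^-0.6336 = 212061.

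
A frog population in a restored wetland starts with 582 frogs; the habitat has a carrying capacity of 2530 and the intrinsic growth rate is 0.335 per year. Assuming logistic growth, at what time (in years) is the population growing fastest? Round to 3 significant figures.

Logistic growth is fastest at N = K/2 = 1265.
A = (K − N₀)/N₀ = 3.3471. Set K/(1 + A·e^(−rt)) = K/2 → A·e^(−rt) = 1.
e^(−0.335t) = 1/3.3471 = 0.298768, so t = ln(3.3471)/0.335 = 1.2081/0.335 = 3.6062.

3.61 years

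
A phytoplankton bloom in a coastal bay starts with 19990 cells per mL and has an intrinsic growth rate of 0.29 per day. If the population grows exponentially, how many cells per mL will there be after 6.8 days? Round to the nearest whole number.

N(t) = N₀·e^(rt) = 19990 × e^(0.29×6.8) = 19990 × e^1.972.
e^1.972 ≈ 7.185, so N ≈ 19990 × 7.185 = 143629.

143629 cells per mL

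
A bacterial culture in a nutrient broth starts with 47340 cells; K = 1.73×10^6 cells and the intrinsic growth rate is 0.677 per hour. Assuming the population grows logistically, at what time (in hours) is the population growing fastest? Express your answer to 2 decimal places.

Logistic growth is fastest at N = K/2 = 865000.
A = (K − N₀)/N₀ = 35.544. Set K/(1 + A·e^(−rt)) = K/2 → A·e^(−rt) = 1.
e^(−0.677t) = 1/35.544 = 0.028134, so t = ln(35.544)/0.677 = 3.5708/0.677 = 5.2744.

5.27 hours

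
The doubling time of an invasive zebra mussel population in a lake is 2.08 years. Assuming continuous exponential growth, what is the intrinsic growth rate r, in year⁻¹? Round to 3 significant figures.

0.333 per year

r = ln(2)/t_d = 0.6931/2.08 = 0.33324.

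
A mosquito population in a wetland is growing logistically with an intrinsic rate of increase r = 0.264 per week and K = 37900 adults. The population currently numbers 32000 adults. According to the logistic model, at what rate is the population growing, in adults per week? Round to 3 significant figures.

1320 adults per week

dN/dt = rN(1 − N/K) = 0.264 × 32000 × (1 − 32000/37900).
1 − 32000/37900 = 0.15567; dN/dt = 0.264 × 32000 × 0.15567 = 1315.1.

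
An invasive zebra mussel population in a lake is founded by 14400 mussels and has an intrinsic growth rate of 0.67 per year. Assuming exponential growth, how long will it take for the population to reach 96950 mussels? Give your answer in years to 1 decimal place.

2.8 years

Set N₀·e^(rt) = 96950: e^(0.67·t) = 96950/14400 = 6.7326.
0.67·t = ln(6.7326) = 1.907, so t = 1.907/0.67 = 2.8462.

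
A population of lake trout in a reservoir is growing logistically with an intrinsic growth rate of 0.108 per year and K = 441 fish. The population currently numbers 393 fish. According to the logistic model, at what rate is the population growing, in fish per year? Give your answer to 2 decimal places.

4.62 fish per year

dN/dt = rN(1 − N/K) = 0.108 × 393 × (1 − 393/441).
1 − 393/441 = 0.10884; dN/dt = 0.108 × 393 × 0.10884 = 4.6198.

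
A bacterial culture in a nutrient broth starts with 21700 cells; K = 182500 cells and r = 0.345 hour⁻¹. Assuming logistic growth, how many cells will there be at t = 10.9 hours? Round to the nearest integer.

155657 cells

A = (K − N₀)/N₀ = (182500 − 21700)/21700 = 7.4101.
N(t) = K/(1 + A·e^(−rt)) = 182500/(1 + 7.4101×e^(−0.345×10.9)).
e^(−3.76) = 0.023272; denominator = 1 + 7.4101×0.023272 = 1.1724.
N = 182500/1.1724 = 155657.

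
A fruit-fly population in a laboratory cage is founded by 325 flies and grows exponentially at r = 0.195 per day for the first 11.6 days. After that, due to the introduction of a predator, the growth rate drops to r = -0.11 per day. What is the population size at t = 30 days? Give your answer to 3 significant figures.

412 flies

Phase 1: N(11.6) = 325·e^(0.195×11.6) = 325·e^2.262 = 3120.74.
Phase 2 runs for 30 − 11.6 = 18.4 days at r = -0.11.
N(30) = 3120.74·e^(-0.11×18.4) = 3120.74·e^-2.024 = 412.33.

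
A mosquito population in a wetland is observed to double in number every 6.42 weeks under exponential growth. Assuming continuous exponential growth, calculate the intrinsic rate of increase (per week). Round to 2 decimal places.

r = ln(2)/t_d = 0.6931/6.42 = 0.10797.

0.11 per week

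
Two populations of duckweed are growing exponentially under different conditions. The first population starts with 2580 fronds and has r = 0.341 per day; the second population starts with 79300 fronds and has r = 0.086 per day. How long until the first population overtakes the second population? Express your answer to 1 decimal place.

13.4 days

Set 2580·e^(0.341t) = 79300·e^(0.086t).
e^((0.341 − 0.086)t) = 79300/2580 → e^(0.255·t) = 30.736.
0.255·t = ln(30.736) = 3.4254, so t = 3.4254/0.255 = 13.433.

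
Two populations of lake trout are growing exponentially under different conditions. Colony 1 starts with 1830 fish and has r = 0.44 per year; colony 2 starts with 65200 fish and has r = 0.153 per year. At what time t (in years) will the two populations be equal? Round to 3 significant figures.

Set 1830·e^(0.44t) = 65200·e^(0.153t).
e^((0.44 − 0.153)t) = 65200/1830 → e^(0.287·t) = 35.628.
0.287·t = ln(35.628) = 3.5731, so t = 3.5731/0.287 = 12.45.

12.4 years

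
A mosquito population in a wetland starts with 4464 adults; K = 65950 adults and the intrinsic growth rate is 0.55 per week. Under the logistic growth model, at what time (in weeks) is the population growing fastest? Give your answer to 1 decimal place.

Logistic growth is fastest at N = K/2 = 32975.
A = (K − N₀)/N₀ = 13.774. Set K/(1 + A·e^(−rt)) = K/2 → A·e^(−rt) = 1.
e^(−0.55t) = 1/13.774 = 0.0726019, so t = ln(13.774)/0.55 = 2.6228/0.55 = 4.7687.

4.8 weeks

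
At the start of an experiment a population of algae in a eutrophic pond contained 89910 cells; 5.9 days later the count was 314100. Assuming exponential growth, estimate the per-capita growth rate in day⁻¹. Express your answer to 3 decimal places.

From N(t) = N₀·e^(rt): e^(r·5.9) = 314100/89910 = 3.4935.
r·5.9 = ln(3.4935) = 1.2509, so r = 1.2509/5.9 = 0.21202.

0.212 per day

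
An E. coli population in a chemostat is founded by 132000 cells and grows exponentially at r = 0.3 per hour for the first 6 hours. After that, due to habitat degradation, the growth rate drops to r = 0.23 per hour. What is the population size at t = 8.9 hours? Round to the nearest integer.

1555888 cells

Phase 1: N(6) = 132000·e^(0.3×6) = 132000·e^1.8 = 798553.
Phase 2 runs for 8.9 − 6 = 2.9 hours at r = 0.23.
N(8.9) = 798553·e^(0.23×2.9) = 798553·e^0.667 = 1.555888×10^6.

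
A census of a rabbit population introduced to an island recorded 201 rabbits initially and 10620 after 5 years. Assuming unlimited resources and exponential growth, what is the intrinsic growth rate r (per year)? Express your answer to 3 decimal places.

From N(t) = N₀·e^(rt): e^(r·5) = 10620/201 = 52.836.
r·5 = ln(52.836) = 3.9672, so r = 3.9672/5 = 0.79344.

0.793 per year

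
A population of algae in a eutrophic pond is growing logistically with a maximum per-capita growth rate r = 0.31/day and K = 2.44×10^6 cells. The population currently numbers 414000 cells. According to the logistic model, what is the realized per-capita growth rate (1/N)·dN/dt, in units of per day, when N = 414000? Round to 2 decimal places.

(1/N)·dN/dt = r(1 − N/K) = 0.31 × (1 − 414000/2.44×10^6).
= 0.31 × 0.83033 = 0.2574.

0.26 per day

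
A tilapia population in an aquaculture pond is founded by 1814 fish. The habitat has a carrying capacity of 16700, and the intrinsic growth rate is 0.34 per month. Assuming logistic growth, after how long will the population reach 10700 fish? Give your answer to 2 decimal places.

7.89 months

A = (K − N₀)/N₀ = (16700 − 1814)/1814 = 8.2062.
Solve 16700/(1 + 8.2062·e^(−0.34t)) = 10700: 1 + 8.2062·e^(−0.34t) = 1.5607, so e^(−0.34t) = 0.0683324.
−0.34·t = ln(0.0683324) = -2.6834, so t = 2.6834/0.34 = 7.8923.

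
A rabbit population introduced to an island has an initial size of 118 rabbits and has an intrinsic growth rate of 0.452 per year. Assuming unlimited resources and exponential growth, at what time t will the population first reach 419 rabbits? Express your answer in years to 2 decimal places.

Set N₀·e^(rt) = 419: e^(0.452·t) = 419/118 = 3.5508.
0.452·t = ln(3.5508) = 1.2672, so t = 1.2672/0.452 = 2.8035.

2.80 years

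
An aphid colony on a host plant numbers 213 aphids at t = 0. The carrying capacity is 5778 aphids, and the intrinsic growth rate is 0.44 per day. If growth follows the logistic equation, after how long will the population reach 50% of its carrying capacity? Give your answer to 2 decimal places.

A = (K − N₀)/N₀ = (5778 − 213)/213 = 26.127.
Solve 5778/(1 + 26.127·e^(−0.44t)) = 2889: 1 + 26.127·e^(−0.44t) = 2, so e^(−0.44t) = 0.0382749.
−0.44·t = ln(0.0382749) = -3.263, so t = 3.263/0.44 = 7.4158.

7.42 days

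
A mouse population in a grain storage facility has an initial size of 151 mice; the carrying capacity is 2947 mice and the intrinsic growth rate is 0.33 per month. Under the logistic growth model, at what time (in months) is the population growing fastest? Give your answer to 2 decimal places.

8.84 months

Logistic growth is fastest at N = K/2 = 1473.5.
A = (K − N₀)/N₀ = 18.517. Set K/(1 + A·e^(−rt)) = K/2 → A·e^(−rt) = 1.
e^(−0.33t) = 1/18.517 = 0.0540057, so t = ln(18.517)/0.33 = 2.9187/0.33 = 8.8444.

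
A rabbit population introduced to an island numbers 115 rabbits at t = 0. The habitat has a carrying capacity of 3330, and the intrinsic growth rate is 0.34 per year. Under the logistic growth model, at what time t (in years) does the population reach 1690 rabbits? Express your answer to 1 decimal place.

A = (K − N₀)/N₀ = (3330 − 115)/115 = 27.957.
Solve 3330/(1 + 27.957·e^(−0.34t)) = 1690: 1 + 27.957·e^(−0.34t) = 1.9704, so e^(−0.34t) = 0.0347115.
−0.34·t = ln(0.0347115) = -3.3607, so t = 3.3607/0.34 = 9.8844.

9.9 years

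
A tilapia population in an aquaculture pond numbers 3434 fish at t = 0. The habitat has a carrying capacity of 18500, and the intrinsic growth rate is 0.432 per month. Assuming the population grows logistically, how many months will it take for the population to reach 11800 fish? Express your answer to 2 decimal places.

A = (K − N₀)/N₀ = (18500 − 3434)/3434 = 4.3873.
Solve 18500/(1 + 4.3873·e^(−0.432t)) = 11800: 1 + 4.3873·e^(−0.432t) = 1.5678, so e^(−0.432t) = 0.129418.
−0.432·t = ln(0.129418) = -2.0447, so t = 2.0447/0.432 = 4.7331.

4.73 months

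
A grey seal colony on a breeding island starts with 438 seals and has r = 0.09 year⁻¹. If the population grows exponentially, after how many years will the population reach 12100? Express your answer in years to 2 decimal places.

36.87 years

Set N₀·e^(rt) = 12100: e^(0.09·t) = 12100/438 = 27.626.
0.09·t = ln(27.626) = 3.3187, so t = 3.3187/0.09 = 36.875.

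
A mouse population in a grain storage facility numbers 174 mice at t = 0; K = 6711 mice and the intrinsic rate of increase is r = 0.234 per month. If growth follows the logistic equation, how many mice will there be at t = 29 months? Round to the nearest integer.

A = (K − N₀)/N₀ = (6711 − 174)/174 = 37.569.
N(t) = K/(1 + A·e^(−rt)) = 6711/(1 + 37.569×e^(−0.234×29)).
e^(−6.786) = 0.0011295; denominator = 1 + 37.569×0.0011295 = 1.0424.
N = 6711/1.0424 = 6437.82.

6438 mice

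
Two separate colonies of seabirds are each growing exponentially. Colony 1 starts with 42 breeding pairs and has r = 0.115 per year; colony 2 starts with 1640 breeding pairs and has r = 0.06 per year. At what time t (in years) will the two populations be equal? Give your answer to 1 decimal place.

Set 42·e^(0.115t) = 1640·e^(0.06t).
e^((0.115 − 0.06)t) = 1640/42 → e^(0.055·t) = 39.048.
0.055·t = ln(39.048) = 3.6648, so t = 3.6648/0.055 = 66.632.

66.6 years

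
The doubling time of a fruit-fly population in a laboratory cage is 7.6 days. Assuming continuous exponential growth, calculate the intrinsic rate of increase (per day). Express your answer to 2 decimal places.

r = ln(2)/t_d = 0.6931/7.6 = 0.091204.

0.09 per day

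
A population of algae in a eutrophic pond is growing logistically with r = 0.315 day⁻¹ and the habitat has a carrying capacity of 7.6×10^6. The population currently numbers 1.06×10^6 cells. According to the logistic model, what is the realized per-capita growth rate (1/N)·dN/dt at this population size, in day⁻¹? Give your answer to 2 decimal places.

(1/N)·dN/dt = r(1 − N/K) = 0.315 × (1 − 1.06×10^6/7.6×10^6).
= 0.315 × 0.86053 = 0.27107.

0.27 per day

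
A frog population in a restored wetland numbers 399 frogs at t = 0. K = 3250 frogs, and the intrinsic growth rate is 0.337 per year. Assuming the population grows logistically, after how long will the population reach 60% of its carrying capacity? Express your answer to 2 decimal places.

A = (K − N₀)/N₀ = (3250 − 399)/399 = 7.1454.
Solve 3250/(1 + 7.1454·e^(−0.337t)) = 1950: 1 + 7.1454·e^(−0.337t) = 1.6667, so e^(−0.337t) = 0.0933006.
−0.337·t = ln(0.0933006) = -2.3719, so t = 2.3719/0.337 = 7.0384.

7.04 years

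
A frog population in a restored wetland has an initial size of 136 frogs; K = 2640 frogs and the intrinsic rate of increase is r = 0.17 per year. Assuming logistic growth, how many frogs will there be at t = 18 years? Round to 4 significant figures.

1417 frogs

A = (K − N₀)/N₀ = (2640 − 136)/136 = 18.412.
N(t) = K/(1 + A·e^(−rt)) = 2640/(1 + 18.412×e^(−0.17×18)).
e^(−3.06) = 0.046888; denominator = 1 + 18.412×0.046888 = 1.8633.
N = 2640/1.8633 = 1416.85.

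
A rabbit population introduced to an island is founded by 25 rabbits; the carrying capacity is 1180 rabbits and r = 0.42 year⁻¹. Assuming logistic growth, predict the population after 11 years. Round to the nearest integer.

811 rabbits

A = (K − N₀)/N₀ = (1180 − 25)/25 = 46.2.
N(t) = K/(1 + A·e^(−rt)) = 1180/(1 + 46.2×e^(−0.42×11)).
e^(−4.62) = 0.0098528; denominator = 1 + 46.2×0.0098528 = 1.4552.
N = 1180/1.4552 = 810.886.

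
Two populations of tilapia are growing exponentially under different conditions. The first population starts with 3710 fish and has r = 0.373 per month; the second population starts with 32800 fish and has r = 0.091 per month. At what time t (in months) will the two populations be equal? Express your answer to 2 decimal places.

Set 3710·e^(0.373t) = 32800·e^(0.091t).
e^((0.373 − 0.091)t) = 32800/3710 → e^(0.282·t) = 8.841.
0.282·t = ln(8.841) = 2.1794, so t = 2.1794/0.282 = 7.7284.

7.73 months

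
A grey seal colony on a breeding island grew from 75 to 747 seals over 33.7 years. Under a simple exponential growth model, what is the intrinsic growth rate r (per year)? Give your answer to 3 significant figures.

0.0682 per year

From N(t) = N₀·e^(rt): e^(r·33.7) = 747/75 = 9.96.
r·33.7 = ln(9.96) = 2.2986, so r = 2.2986/33.7 = 0.068207.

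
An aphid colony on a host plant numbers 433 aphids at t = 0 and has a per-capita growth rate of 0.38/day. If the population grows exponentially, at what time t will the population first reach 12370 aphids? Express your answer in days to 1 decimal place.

Set N₀·e^(rt) = 12370: e^(0.38·t) = 12370/433 = 28.568.
0.38·t = ln(28.568) = 3.3523, so t = 3.3523/0.38 = 8.8218.

8.8 days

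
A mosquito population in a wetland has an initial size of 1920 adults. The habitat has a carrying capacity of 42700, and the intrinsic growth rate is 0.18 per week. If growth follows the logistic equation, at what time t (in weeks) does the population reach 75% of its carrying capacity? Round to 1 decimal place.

23.1 weeks

A = (K − N₀)/N₀ = (42700 − 1920)/1920 = 21.24.
Solve 42700/(1 + 21.24·e^(−0.18t)) = 32025: 1 + 21.24·e^(−0.18t) = 1.3333, so e^(−0.18t) = 0.015694.
−0.18·t = ln(0.015694) = -4.1545, so t = 4.1545/0.18 = 23.08.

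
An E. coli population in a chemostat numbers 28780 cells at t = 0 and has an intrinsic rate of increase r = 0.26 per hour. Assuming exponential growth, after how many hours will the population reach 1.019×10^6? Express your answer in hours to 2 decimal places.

13.72 hours

Set N₀·e^(rt) = 1.019×10^6: e^(0.26·t) = 1.019×10^6/28780 = 35.407.
0.26·t = ln(35.407) = 3.5669, so t = 3.5669/0.26 = 13.719.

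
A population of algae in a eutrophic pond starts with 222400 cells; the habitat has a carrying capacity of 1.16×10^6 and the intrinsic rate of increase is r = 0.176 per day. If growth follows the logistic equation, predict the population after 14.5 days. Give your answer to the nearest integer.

873151 cells

A = (K − N₀)/N₀ = (1.16×10^6 − 222400)/222400 = 4.2158.
N(t) = K/(1 + A·e^(−rt)) = 1.16×10^6/(1 + 4.2158×e^(−0.176×14.5)).
e^(−2.552) = 0.077926; denominator = 1 + 4.2158×0.077926 = 1.3285.
N = 1.16×10^6/1.3285 = 873151.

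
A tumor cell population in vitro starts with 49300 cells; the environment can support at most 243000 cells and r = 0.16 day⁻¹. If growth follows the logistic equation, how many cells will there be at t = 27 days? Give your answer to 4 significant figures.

A = (K − N₀)/N₀ = (243000 − 49300)/49300 = 3.929.
N(t) = K/(1 + A·e^(−rt)) = 243000/(1 + 3.929×e^(−0.16×27)).
e^(−4.32) = 0.0133; denominator = 1 + 3.929×0.0133 = 1.0523.
N = 243000/1.0523 = 230933.

230900 cells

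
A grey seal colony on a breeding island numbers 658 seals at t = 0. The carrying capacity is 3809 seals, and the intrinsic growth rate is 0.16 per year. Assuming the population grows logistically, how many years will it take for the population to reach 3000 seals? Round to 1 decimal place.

A = (K − N₀)/N₀ = (3809 − 658)/658 = 4.7888.
Solve 3809/(1 + 4.7888·e^(−0.16t)) = 3000: 1 + 4.7888·e^(−0.16t) = 1.2697, so e^(−0.16t) = 0.0563125.
−0.16·t = ln(0.0563125) = -2.8768, so t = 2.8768/0.16 = 17.98.

18.0 years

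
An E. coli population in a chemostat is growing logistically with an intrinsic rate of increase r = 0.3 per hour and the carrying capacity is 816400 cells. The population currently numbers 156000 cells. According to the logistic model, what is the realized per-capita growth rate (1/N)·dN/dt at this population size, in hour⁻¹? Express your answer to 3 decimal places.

(1/N)·dN/dt = r(1 − N/K) = 0.3 × (1 − 156000/816400).
= 0.3 × 0.80892 = 0.24268.

0.243 per hour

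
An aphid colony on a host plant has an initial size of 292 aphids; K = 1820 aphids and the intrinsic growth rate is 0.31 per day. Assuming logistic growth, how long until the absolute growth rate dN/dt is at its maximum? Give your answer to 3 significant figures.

5.34 days

Logistic growth is fastest at N = K/2 = 910.
A = (K − N₀)/N₀ = 5.2329. Set K/(1 + A·e^(−rt)) = K/2 → A·e^(−rt) = 1.
e^(−0.31t) = 1/5.2329 = 0.191099, so t = ln(5.2329)/0.31 = 1.655/0.31 = 5.3386.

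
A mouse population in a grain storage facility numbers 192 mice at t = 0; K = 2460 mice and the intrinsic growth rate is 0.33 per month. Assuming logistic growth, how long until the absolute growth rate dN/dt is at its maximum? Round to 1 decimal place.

7.5 months

Logistic growth is fastest at N = K/2 = 1230.
A = (K − N₀)/N₀ = 11.812. Set K/(1 + A·e^(−rt)) = K/2 → A·e^(−rt) = 1.
e^(−0.33t) = 1/11.812 = 0.0846561, so t = ln(11.812)/0.33 = 2.4692/0.33 = 7.4823.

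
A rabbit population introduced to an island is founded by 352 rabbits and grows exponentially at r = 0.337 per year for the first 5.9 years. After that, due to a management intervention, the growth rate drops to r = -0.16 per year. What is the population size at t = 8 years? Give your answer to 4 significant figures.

Phase 1: N(5.9) = 352·e^(0.337×5.9) = 352·e^1.988 = 2570.69.
Phase 2 runs for 8 − 5.9 = 2.1 years at r = -0.16.
N(8) = 2570.69·e^(-0.16×2.1) = 2570.69·e^-0.336 = 1837.08.

1837 rabbits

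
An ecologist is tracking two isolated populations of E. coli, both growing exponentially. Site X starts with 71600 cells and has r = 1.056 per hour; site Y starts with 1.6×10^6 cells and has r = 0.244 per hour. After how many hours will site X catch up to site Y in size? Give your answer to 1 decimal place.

Set 71600·e^(1.056t) = 1.6×10^6·e^(0.244t).
e^((1.056 − 0.244)t) = 1.6×10^6/71600 → e^(0.812·t) = 22.346.
0.812·t = ln(22.346) = 3.1067, so t = 3.1067/0.812 = 3.8259.

3.8 hours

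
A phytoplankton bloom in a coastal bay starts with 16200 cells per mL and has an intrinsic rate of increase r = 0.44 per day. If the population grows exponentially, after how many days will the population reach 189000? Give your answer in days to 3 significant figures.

5.58 days

Set N₀·e^(rt) = 189000: e^(0.44·t) = 189000/16200 = 11.667.
0.44·t = ln(11.667) = 2.4567, so t = 2.4567/0.44 = 5.5835.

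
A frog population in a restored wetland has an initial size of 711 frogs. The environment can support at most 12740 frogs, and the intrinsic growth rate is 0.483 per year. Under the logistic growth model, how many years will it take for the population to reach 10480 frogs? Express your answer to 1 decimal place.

9.0 years

A = (K − N₀)/N₀ = (12740 − 711)/711 = 16.918.
Solve 12740/(1 + 16.918·e^(−0.483t)) = 10480: 1 + 16.918·e^(−0.483t) = 1.2156, so e^(−0.483t) = 0.0127464.
−0.483·t = ln(0.0127464) = -4.3625, so t = 4.3625/0.483 = 9.0321.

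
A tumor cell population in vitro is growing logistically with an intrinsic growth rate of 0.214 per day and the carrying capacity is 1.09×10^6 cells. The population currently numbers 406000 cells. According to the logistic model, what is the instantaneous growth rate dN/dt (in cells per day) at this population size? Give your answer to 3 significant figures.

54500 cells per day

dN/dt = rN(1 − N/K) = 0.214 × 406000 × (1 − 406000/1.09×10^6).
1 − 406000/1.09×10^6 = 0.62752; dN/dt = 0.214 × 406000 × 0.62752 = 54522.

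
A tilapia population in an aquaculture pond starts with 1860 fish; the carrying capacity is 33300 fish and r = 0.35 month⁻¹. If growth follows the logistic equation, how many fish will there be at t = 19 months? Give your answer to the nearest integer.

A = (K − N₀)/N₀ = (33300 − 1860)/1860 = 16.903.
N(t) = K/(1 + A·e^(−rt)) = 33300/(1 + 16.903×e^(−0.35×19)).
e^(−6.65) = 0.001294; denominator = 1 + 16.903×0.001294 = 1.0219.
N = 33300/1.0219 = 32587.2.

32587 fish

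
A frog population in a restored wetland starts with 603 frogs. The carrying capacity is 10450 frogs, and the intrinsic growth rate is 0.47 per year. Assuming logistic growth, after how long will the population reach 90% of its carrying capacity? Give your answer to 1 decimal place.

10.6 years

A = (K − N₀)/N₀ = (10450 − 603)/603 = 16.33.
Solve 10450/(1 + 16.33·e^(−0.47t)) = 9405: 1 + 16.33·e^(−0.47t) = 1.1111, so e^(−0.47t) = 0.0068041.
−0.47·t = ln(0.0068041) = -4.9902, so t = 4.9902/0.47 = 10.618.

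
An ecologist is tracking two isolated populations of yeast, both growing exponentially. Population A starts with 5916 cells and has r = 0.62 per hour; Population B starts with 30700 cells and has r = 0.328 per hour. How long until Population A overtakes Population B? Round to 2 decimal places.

5.64 hours

Set 5916·e^(0.62t) = 30700·e^(0.328t).
e^((0.62 − 0.328)t) = 30700/5916 → e^(0.292·t) = 5.1893.
0.292·t = ln(5.1893) = 1.6466, so t = 1.6466/0.292 = 5.639.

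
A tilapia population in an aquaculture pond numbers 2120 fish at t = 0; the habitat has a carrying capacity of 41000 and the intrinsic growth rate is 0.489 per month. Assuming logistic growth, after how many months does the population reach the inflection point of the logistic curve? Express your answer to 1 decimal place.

Logistic growth is fastest at N = K/2 = 20500.
A = (K − N₀)/N₀ = 18.34. Set K/(1 + A·e^(−rt)) = K/2 → A·e^(−rt) = 1.
e^(−0.489t) = 1/18.34 = 0.0545267, so t = ln(18.34)/0.489 = 2.9091/0.489 = 5.949.

5.9 months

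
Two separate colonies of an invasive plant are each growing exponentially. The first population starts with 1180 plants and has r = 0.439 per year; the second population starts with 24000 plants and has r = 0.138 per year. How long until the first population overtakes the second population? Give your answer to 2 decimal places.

Set 1180·e^(0.439t) = 24000·e^(0.138t).
e^((0.439 − 0.138)t) = 24000/1180 → e^(0.301·t) = 20.339.
0.301·t = ln(20.339) = 3.0125, so t = 3.0125/0.301 = 10.008.

10.01 years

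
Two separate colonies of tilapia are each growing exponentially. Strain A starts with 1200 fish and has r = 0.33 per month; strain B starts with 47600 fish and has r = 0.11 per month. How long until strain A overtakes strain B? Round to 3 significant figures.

Set 1200·e^(0.33t) = 47600·e^(0.11t).
e^((0.33 − 0.11)t) = 47600/1200 → e^(0.22·t) = 39.667.
0.22·t = ln(39.667) = 3.6805, so t = 3.6805/0.22 = 16.73.

16.7 months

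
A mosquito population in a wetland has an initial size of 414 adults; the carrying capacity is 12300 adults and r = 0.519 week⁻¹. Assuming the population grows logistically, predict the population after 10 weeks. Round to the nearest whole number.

10604 adults

A = (K − N₀)/N₀ = (12300 − 414)/414 = 28.71.
N(t) = K/(1 + A·e^(−rt)) = 12300/(1 + 28.71×e^(−0.519×10)).
e^(−5.19) = 0.005572; denominator = 1 + 28.71×0.005572 = 1.16.
N = 12300/1.16 = 10603.7.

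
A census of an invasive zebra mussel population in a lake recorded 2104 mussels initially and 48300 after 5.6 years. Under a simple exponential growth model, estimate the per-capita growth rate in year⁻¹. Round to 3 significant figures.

From N(t) = N₀·e^(rt): e^(r·5.6) = 48300/2104 = 22.956.
r·5.6 = ln(22.956) = 3.1336, so r = 3.1336/5.6 = 0.55957.

0.560 per year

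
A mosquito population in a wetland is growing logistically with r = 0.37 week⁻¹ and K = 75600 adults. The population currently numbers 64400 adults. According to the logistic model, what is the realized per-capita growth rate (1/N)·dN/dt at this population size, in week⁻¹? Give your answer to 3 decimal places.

(1/N)·dN/dt = r(1 − N/K) = 0.37 × (1 − 64400/75600).
= 0.37 × 0.14815 = 0.054815.

0.055 per week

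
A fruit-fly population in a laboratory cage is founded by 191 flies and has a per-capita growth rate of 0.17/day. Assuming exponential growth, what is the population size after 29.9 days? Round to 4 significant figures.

30800 flies

N(t) = N₀·e^(rt) = 191 × e^(0.17×29.9) = 191 × e^5.083.
e^5.083 ≈ 161.26, so N ≈ 191 × 161.26 = 30800.1.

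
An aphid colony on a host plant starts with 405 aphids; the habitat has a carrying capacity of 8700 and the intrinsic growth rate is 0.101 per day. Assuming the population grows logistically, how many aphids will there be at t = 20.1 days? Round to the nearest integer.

2358 aphids

A = (K − N₀)/N₀ = (8700 − 405)/405 = 20.481.
N(t) = K/(1 + A·e^(−rt)) = 8700/(1 + 20.481×e^(−0.101×20.1)).
e^(−2.03) = 0.13132; denominator = 1 + 20.481×0.13132 = 3.6897.
N = 8700/3.6897 = 2357.93.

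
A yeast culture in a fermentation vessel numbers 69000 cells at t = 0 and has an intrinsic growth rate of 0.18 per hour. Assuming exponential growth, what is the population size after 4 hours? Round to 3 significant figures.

N(t) = N₀·e^(rt) = 69000 × e^(0.18×4) = 69000 × e^0.72.
e^0.72 ≈ 2.0544, so N ≈ 69000 × 2.0544 = 141756.

142000 cells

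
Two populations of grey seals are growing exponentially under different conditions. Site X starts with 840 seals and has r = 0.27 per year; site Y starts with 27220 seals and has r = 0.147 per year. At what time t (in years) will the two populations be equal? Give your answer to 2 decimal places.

Set 840·e^(0.27t) = 27220·e^(0.147t).
e^((0.27 − 0.147)t) = 27220/840 → e^(0.123·t) = 32.405.
0.123·t = ln(32.405) = 3.4783, so t = 3.4783/0.123 = 28.279.

28.28 years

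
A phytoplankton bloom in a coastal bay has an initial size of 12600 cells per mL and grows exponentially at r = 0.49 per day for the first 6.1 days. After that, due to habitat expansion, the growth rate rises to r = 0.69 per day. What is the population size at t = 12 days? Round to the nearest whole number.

14672009 cells per mL

Phase 1: N(6.1) = 12600·e^(0.49×6.1) = 12600·e^2.989 = 250309.
Phase 2 runs for 12 − 6.1 = 5.9 days at r = 0.69.
N(12) = 250309·e^(0.69×5.9) = 250309·e^4.071 = 1.467201×10^7.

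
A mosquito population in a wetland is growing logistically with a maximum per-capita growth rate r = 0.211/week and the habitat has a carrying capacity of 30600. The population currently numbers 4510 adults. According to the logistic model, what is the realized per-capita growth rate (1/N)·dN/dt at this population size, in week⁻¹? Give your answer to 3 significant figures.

0.180 per week

(1/N)·dN/dt = r(1 − N/K) = 0.211 × (1 − 4510/30600).
= 0.211 × 0.85261 = 0.1799.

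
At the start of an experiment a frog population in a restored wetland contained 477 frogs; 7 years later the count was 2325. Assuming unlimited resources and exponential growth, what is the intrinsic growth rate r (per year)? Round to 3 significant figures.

From N(t) = N₀·e^(rt): e^(r·7) = 2325/477 = 4.8742.
r·7 = ln(4.8742) = 1.584, so r = 1.584/7 = 0.22628.

0.226 per year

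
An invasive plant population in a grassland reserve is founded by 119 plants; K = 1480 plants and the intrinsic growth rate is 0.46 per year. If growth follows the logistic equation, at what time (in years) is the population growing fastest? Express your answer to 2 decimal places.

Logistic growth is fastest at N = K/2 = 740.
A = (K − N₀)/N₀ = 11.437. Set K/(1 + A·e^(−rt)) = K/2 → A·e^(−rt) = 1.
e^(−0.46t) = 1/11.437 = 0.0874357, so t = ln(11.437)/0.46 = 2.4369/0.46 = 5.2975.

5.30 years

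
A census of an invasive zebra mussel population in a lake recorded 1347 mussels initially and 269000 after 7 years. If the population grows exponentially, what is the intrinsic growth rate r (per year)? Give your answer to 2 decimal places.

0.76 per year

From N(t) = N₀·e^(rt): e^(r·7) = 269000/1347 = 199.7.
r·7 = ln(199.7) = 5.2968, so r = 5.2968/7 = 0.75669.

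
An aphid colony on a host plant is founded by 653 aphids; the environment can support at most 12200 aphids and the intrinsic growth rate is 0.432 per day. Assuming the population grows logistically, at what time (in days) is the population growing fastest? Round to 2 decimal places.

6.65 days

Logistic growth is fastest at N = K/2 = 6100.
A = (K − N₀)/N₀ = 17.683. Set K/(1 + A·e^(−rt)) = K/2 → A·e^(−rt) = 1.
e^(−0.432t) = 1/17.683 = 0.0565515, so t = ln(17.683)/0.432 = 2.8726/0.432 = 6.6495.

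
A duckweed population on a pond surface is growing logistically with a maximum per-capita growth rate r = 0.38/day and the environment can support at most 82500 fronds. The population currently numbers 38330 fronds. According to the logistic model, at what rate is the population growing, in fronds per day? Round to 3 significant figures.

dN/dt = rN(1 − N/K) = 0.38 × 38330 × (1 − 38330/82500).
1 − 38330/82500 = 0.53539; dN/dt = 0.38 × 38330 × 0.53539 = 7798.2.

7800 fronds per day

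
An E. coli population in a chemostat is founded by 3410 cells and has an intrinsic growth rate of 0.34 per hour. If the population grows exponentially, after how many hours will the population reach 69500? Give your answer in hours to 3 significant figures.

Set N₀·e^(rt) = 69500: e^(0.34·t) = 69500/3410 = 20.381.
0.34·t = ln(20.381) = 3.0146, so t = 3.0146/0.34 = 8.8665.

8.87 hours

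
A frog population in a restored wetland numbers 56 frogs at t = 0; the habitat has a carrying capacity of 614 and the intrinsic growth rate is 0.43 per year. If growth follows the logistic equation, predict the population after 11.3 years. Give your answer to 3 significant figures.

A = (K − N₀)/N₀ = (614 − 56)/56 = 9.9643.
N(t) = K/(1 + A·e^(−rt)) = 614/(1 + 9.9643×e^(−0.43×11.3)).
e^(−4.859) = 0.0077582; denominator = 1 + 9.9643×0.0077582 = 1.0773.
N = 614/1.0773 = 569.941.

570 frogs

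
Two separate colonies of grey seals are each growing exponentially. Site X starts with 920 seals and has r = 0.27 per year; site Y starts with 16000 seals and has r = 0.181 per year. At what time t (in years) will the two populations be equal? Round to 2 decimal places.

Set 920·e^(0.27t) = 16000·e^(0.181t).
e^((0.27 − 0.181)t) = 16000/920 → e^(0.089·t) = 17.391.
0.089·t = ln(17.391) = 2.856, so t = 2.856/0.089 = 32.09.

32.09 years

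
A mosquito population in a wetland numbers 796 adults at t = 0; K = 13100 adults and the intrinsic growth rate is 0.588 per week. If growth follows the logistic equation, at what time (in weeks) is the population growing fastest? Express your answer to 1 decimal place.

4.7 weeks

Logistic growth is fastest at N = K/2 = 6550.
A = (K − N₀)/N₀ = 15.457. Set K/(1 + A·e^(−rt)) = K/2 → A·e^(−rt) = 1.
e^(−0.588t) = 1/15.457 = 0.0646944, so t = ln(15.457)/0.588 = 2.7381/0.588 = 4.6566.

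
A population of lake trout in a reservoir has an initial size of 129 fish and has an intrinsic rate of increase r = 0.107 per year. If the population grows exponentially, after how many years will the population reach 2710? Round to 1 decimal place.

28.5 years

Set N₀·e^(rt) = 2710: e^(0.107·t) = 2710/129 = 21.008.
0.107·t = ln(21.008) = 3.0449, so t = 3.0449/0.107 = 28.457.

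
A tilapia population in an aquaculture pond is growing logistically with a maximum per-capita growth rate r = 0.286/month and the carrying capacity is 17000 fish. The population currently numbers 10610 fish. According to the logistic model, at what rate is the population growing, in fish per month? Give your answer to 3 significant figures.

1140 fish per month

dN/dt = rN(1 − N/K) = 0.286 × 10610 × (1 − 10610/17000).
1 − 10610/17000 = 0.37588; dN/dt = 0.286 × 10610 × 0.37588 = 1140.6.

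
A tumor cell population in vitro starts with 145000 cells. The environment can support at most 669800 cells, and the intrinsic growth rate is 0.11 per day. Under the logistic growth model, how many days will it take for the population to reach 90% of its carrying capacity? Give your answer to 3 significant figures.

31.7 days

A = (K − N₀)/N₀ = (669800 − 145000)/145000 = 3.6193.
Solve 669800/(1 + 3.6193·e^(−0.11t)) = 602820: 1 + 3.6193·e^(−0.11t) = 1.1111, so e^(−0.11t) = 0.0306995.
−0.11·t = ln(0.0306995) = -3.4835, so t = 3.4835/0.11 = 31.668.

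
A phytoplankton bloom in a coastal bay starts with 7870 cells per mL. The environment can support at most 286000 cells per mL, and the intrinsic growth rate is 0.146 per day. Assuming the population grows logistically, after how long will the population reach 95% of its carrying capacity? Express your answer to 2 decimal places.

44.59 days

A = (K − N₀)/N₀ = (286000 − 7870)/7870 = 35.341.
Solve 286000/(1 + 35.341·e^(−0.146t)) = 271700: 1 + 35.341·e^(−0.146t) = 1.0526, so e^(−0.146t) = 0.00148927.
−0.146·t = ln(0.00148927) = -6.5095, so t = 6.5095/0.146 = 44.585.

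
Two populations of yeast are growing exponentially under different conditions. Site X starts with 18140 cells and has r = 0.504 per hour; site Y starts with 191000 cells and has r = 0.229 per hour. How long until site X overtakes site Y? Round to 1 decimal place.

8.6 hours

Set 18140·e^(0.504t) = 191000·e^(0.229t).
e^((0.504 − 0.229)t) = 191000/18140 → e^(0.275·t) = 10.529.
0.275·t = ln(10.529) = 2.3542, so t = 2.3542/0.275 = 8.5606.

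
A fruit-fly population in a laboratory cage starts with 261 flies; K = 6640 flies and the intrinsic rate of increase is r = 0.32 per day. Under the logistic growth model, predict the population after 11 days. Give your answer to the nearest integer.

3853 flies

A = (K − N₀)/N₀ = (6640 − 261)/261 = 24.441.
N(t) = K/(1 + A·e^(−rt)) = 6640/(1 + 24.441×e^(−0.32×11)).
e^(−3.52) = 0.029599; denominator = 1 + 24.441×0.029599 = 1.7234.
N = 6640/1.7234 = 3852.79.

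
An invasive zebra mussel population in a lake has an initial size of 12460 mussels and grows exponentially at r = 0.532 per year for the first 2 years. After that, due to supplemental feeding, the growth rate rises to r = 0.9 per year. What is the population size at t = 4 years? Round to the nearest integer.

Phase 1: N(2) = 12460·e^(0.532×2) = 12460·e^1.064 = 36108.3.
Phase 2 runs for 4 − 2 = 2 years at r = 0.9.
N(4) = 36108.3·e^(0.9×2) = 36108.3·e^1.8 = 218443.

218443 mussels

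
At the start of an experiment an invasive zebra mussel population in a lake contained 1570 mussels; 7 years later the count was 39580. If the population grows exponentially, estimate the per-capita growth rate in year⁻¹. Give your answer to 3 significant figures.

From N(t) = N₀·e^(rt): e^(r·7) = 39580/1570 = 25.21.
r·7 = ln(25.21) = 3.2272, so r = 3.2272/7 = 0.46104.

0.461 per year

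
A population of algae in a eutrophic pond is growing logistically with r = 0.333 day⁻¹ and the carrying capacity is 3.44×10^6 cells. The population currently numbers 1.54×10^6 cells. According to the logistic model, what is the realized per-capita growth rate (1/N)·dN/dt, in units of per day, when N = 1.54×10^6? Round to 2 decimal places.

(1/N)·dN/dt = r(1 − N/K) = 0.333 × (1 − 1.54×10^6/3.44×10^6).
= 0.333 × 0.55233 = 0.18392.

0.18 per day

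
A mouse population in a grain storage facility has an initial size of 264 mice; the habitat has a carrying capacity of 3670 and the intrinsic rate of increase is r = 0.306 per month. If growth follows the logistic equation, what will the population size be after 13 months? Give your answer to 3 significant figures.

2960 mice

A = (K − N₀)/N₀ = (3670 − 264)/264 = 12.902.
N(t) = K/(1 + A·e^(−rt)) = 3670/(1 + 12.902×e^(−0.306×13)).
e^(−3.978) = 0.018723; denominator = 1 + 12.902×0.018723 = 1.2416.
N = 3670/1.2416 = 2955.97.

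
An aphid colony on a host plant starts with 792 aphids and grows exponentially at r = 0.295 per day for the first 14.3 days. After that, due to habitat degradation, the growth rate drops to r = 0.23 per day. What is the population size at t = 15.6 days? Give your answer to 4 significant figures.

Phase 1: N(14.3) = 792·e^(0.295×14.3) = 792·e^4.218 = 53801.8.
Phase 2 runs for 15.6 − 14.3 = 1.3 days at r = 0.23.
N(15.6) = 53801.8·e^(0.23×1.3) = 53801.8·e^0.299 = 72552.2.

72550 aphids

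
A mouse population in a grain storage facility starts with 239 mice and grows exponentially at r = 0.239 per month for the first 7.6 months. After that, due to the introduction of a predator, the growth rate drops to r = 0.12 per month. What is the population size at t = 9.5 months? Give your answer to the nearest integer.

1846 mice

Phase 1: N(7.6) = 239·e^(0.239×7.6) = 239·e^1.816 = 1469.77.
Phase 2 runs for 9.5 − 7.6 = 1.9 months at r = 0.12.
N(9.5) = 1469.77·e^(0.12×1.9) = 1469.77·e^0.228 = 1846.16.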